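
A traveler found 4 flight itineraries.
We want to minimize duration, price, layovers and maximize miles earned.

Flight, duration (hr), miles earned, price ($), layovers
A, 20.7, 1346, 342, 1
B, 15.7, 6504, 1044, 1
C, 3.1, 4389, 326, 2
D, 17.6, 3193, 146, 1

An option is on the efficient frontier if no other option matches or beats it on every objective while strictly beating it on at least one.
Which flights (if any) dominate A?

D: duration 17.6≤20.7, miles earned 3193≥1346, price 146≤342, layovers 1≤1 — dominates A.
Others (B, C) are each worse than A on at least one objective.

D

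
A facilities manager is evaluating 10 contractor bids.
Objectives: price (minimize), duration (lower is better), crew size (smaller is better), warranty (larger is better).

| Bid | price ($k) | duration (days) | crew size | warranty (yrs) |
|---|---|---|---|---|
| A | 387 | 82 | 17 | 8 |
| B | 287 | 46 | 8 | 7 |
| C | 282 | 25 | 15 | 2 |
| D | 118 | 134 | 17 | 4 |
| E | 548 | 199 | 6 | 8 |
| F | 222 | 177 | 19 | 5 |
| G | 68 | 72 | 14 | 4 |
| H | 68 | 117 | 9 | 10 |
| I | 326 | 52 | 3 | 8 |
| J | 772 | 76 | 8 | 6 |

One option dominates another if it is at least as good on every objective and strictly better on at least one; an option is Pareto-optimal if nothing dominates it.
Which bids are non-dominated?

B, C, G, H, I

A: dominated by I (price 326≤387, duration 52≤82, crew size 3≤17, warranty 8≥8).
B: not dominated.
C: not dominated (best duration).
D: dominated by G (price 68≤118, duration 72≤134, crew size 14≤17, warranty 4≥4).
E: dominated by I (price 326≤548, duration 52≤199, crew size 3≤6, warranty 8≥8).
F: dominated by H (price 68≤222, duration 117≤177, crew size 9≤19, warranty 10≥5).
G: not dominated.
H: not dominated (best warranty).
I: not dominated (best crew size).
J: dominated by B (price 287≤772, duration 46≤76, crew size 8≤8, warranty 7≥6).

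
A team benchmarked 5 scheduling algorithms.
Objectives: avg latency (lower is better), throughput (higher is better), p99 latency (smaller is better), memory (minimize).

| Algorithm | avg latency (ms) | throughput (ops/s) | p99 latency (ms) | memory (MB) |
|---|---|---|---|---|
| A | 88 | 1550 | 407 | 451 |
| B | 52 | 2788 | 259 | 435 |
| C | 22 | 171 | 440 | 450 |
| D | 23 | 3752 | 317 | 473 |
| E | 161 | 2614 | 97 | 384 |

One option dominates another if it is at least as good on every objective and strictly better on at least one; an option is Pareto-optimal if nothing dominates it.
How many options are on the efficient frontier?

A: dominated by B (avg latency 52≤88, throughput 2788≥1550, p99 latency 259≤407, memory 435≤451).
B: not dominated.
C: not dominated (best avg latency).
D: not dominated (best throughput).
E: not dominated (best p99 latency).
Pareto-optimal: B, C, D, E → 4.

4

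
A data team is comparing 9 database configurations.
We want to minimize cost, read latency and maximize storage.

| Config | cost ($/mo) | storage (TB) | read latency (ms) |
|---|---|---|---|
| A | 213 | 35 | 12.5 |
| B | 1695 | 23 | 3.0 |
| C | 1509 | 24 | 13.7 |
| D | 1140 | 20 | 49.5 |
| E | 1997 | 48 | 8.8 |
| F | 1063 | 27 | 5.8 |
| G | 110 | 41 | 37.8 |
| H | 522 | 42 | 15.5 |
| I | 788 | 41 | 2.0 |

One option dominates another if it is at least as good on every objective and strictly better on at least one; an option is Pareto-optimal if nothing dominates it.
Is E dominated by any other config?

No

A: worse on storage (35 vs 48).
B: worse on storage (23 vs 48).
C: worse on storage (24 vs 48).
D: worse on storage (20 vs 48).
F: worse on storage (27 vs 48).
G: worse on storage (41 vs 48).
H: worse on storage (42 vs 48).
I: worse on storage (41 vs 48).
No option is at least as good as E on every objective and strictly better on one.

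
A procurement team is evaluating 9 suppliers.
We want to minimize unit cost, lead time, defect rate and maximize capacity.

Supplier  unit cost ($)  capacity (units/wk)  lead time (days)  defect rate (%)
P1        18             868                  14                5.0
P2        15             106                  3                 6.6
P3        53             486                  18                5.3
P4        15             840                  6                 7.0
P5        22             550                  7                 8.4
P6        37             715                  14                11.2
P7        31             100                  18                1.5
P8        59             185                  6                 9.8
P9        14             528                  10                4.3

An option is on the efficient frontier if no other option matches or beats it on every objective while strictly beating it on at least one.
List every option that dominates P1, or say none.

P2: worse on capacity (106 vs 868).
P3: worse on unit cost (53 vs 18).
P4: worse on capacity (840 vs 868).
P5: worse on unit cost (22 vs 18).
P6: worse on unit cost (37 vs 18).
P7: worse on unit cost (31 vs 18).
P8: worse on unit cost (59 vs 18).
P9: worse on capacity (528 vs 868).
No option dominates P1.

none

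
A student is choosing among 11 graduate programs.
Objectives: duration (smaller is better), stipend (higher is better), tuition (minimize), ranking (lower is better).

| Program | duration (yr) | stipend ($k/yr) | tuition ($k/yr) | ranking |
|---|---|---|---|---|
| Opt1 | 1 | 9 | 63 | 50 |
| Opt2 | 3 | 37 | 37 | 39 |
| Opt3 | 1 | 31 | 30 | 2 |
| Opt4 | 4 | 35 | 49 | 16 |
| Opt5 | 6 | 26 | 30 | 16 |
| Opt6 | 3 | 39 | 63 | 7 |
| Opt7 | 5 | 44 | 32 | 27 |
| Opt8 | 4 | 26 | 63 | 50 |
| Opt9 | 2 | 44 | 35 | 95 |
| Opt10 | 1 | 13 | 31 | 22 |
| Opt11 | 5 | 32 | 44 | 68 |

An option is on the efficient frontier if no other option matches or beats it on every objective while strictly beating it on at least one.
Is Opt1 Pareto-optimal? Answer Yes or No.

Opt3 vs Opt1: duration 1≤1, stipend 31≥9, tuition 30≤63, ranking 2≤50 — Opt3 is at least as good on every objective and strictly better on at least one, so Opt3 dominates Opt1.

No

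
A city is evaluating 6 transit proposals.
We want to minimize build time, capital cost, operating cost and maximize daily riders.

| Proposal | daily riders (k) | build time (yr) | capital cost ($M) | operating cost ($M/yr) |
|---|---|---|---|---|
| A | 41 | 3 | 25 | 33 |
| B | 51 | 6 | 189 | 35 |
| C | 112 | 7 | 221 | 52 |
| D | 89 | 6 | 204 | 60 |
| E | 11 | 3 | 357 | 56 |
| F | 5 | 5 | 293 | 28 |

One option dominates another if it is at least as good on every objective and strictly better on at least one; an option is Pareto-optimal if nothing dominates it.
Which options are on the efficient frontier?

A, B, C, D, F

A: not dominated (best capital cost).
B: not dominated.
C: not dominated (best daily riders).
D: not dominated.
E: dominated by A (daily riders 41≥11, build time 3≤3, capital cost 25≤357, operating cost 33≤56).
F: not dominated (best operating cost).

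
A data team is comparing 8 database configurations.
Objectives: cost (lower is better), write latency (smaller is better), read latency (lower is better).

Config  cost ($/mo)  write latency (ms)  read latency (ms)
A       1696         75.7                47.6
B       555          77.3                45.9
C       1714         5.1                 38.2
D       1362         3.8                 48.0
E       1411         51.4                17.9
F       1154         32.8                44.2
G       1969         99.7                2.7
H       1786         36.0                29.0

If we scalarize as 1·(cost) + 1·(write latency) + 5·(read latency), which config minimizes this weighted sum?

A: 1·1696 + 1·75.7 + 5·47.6 = 2009.7
B: 1·555 + 1·77.3 + 5·45.9 = 861.8
C: 1·1714 + 1·5.1 + 5·38.2 = 1910.1
D: 1·1362 + 1·3.8 + 5·48.0 = 1605.8
E: 1·1411 + 1·51.4 + 5·17.9 = 1551.9
F: 1·1154 + 1·32.8 + 5·44.2 = 1407.8
G: 1·1969 + 1·99.7 + 5·2.7 = 2082.2
H: 1·1786 + 1·36.0 + 5·29.0 = 1967.0
Lowest: B at 861.8.

B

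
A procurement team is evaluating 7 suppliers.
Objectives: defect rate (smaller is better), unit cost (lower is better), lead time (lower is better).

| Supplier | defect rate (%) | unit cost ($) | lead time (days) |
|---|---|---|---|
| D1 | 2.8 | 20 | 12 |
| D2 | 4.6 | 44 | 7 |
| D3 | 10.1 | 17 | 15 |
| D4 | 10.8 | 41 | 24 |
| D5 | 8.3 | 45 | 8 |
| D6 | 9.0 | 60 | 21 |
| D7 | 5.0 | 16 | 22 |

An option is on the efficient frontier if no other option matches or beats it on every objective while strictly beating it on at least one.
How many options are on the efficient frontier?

4

D1: not dominated (best defect rate).
D2: not dominated (best lead time).
D3: not dominated.
D4: dominated by D1 (defect rate 2.8≤10.8, unit cost 20≤41, lead time 12≤24).
D5: dominated by D2 (defect rate 4.6≤8.3, unit cost 44≤45, lead time 7≤8).
D6: dominated by D1 (defect rate 2.8≤9.0, unit cost 20≤60, lead time 12≤21).
D7: not dominated (best unit cost).
Pareto-optimal: D1, D2, D3, D7 → 4.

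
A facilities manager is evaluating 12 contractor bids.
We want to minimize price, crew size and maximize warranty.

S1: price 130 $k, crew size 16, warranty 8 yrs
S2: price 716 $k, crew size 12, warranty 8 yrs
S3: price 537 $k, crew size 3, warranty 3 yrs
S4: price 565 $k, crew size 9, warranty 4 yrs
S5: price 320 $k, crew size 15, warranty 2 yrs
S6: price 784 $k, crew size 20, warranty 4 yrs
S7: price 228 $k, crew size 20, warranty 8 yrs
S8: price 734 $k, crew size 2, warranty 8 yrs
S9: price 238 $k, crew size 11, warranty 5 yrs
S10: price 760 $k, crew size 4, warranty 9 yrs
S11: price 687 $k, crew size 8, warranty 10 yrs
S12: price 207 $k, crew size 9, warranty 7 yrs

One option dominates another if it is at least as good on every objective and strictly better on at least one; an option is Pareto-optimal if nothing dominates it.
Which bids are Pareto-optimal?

S1, S3, S8, S10, S11, S12

S1: not dominated (best price).
S2: dominated by S11 (price 687≤716, crew size 8≤12, warranty 10≥8).
S3: not dominated.
S4: dominated by S12 (price 207≤565, crew size 9≤9, warranty 7≥4).
S5: dominated by S9 (price 238≤320, crew size 11≤15, warranty 5≥2).
S6: dominated by S1 (price 130≤784, crew size 16≤20, warranty 8≥4).
S7: dominated by S1 (price 130≤228, crew size 16≤20, warranty 8≥8).
S8: not dominated (best crew size).
S9: dominated by S12 (price 207≤238, crew size 9≤11, warranty 7≥5).
S10: not dominated.
S11: not dominated (best warranty).
S12: not dominated.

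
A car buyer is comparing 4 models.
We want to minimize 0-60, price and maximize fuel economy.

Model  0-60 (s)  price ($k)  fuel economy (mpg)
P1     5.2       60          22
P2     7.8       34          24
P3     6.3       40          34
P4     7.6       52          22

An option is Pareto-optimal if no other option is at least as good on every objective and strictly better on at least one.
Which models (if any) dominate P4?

P3

P3: 0-60 6.3≤7.6, price 40≤52, fuel economy 34≥22 — dominates P4.
Others (P1, P2) are each worse than P4 on at least one objective.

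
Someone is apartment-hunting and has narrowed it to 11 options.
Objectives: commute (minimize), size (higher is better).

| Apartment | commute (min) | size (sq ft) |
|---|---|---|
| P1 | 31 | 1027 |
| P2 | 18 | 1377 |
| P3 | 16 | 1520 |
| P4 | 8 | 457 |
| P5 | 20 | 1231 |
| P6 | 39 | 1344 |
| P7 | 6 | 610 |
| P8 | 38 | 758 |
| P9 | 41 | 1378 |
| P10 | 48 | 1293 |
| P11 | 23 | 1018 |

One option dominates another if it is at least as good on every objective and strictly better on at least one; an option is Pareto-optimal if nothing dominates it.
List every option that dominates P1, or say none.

P2, P3, P5

P2: commute 18≤31, size 1377≥1027 — dominates P1.
P3: commute 16≤31, size 1520≥1027 — dominates P1.
P5: commute 20≤31, size 1231≥1027 — dominates P1.
Others (P4, P6, P7, P8, P9, P10, P11) are each worse than P1 on at least one objective.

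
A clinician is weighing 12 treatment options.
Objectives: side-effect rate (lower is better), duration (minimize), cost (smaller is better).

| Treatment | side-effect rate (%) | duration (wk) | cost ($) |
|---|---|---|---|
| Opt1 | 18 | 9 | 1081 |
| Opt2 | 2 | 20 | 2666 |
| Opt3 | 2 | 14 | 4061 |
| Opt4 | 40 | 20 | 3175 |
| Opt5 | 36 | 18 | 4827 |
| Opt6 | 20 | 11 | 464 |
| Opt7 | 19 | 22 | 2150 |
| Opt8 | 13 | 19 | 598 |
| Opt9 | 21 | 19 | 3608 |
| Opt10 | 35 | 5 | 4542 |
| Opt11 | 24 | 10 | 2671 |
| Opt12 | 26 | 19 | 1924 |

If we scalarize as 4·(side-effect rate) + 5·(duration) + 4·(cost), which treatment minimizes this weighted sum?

Opt1: 4·18 + 5·9 + 4·1081 = 4441
Opt2: 4·2 + 5·20 + 4·2666 = 10772
Opt3: 4·2 + 5·14 + 4·4061 = 16322
Opt4: 4·40 + 5·20 + 4·3175 = 12960
Opt5: 4·36 + 5·18 + 4·4827 = 19542
Opt6: 4·20 + 5·11 + 4·464 = 1991
Opt7: 4·19 + 5·22 + 4·2150 = 8786
Opt8: 4·13 + 5·19 + 4·598 = 2539
Opt9: 4·21 + 5·19 + 4·3608 = 14611
Opt10: 4·35 + 5·5 + 4·4542 = 18333
Opt11: 4·24 + 5·10 + 4·2671 = 10830
Opt12: 4·26 + 5·19 + 4·1924 = 7895
Lowest: Opt6 at 1991.

Opt6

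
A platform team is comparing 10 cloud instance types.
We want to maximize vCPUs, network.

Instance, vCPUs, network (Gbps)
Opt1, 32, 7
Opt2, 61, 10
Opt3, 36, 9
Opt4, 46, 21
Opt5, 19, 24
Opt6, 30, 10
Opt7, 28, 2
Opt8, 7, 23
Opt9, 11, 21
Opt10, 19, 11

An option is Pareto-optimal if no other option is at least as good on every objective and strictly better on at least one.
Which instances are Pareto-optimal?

Opt2, Opt4, Opt5

Opt1: dominated by Opt2 (vCPUs 61≥32, network 10≥7).
Opt2: not dominated (best vCPUs).
Opt3: dominated by Opt2 (vCPUs 61≥36, network 10≥9).
Opt4: not dominated.
Opt5: not dominated (best network).
Opt6: dominated by Opt2 (vCPUs 61≥30, network 10≥10).
Opt7: dominated by Opt1 (vCPUs 32≥28, network 7≥2).
Opt8: dominated by Opt5 (vCPUs 19≥7, network 24≥23).
Opt9: dominated by Opt4 (vCPUs 46≥11, network 21≥21).
Opt10: dominated by Opt4 (vCPUs 46≥19, network 21≥11).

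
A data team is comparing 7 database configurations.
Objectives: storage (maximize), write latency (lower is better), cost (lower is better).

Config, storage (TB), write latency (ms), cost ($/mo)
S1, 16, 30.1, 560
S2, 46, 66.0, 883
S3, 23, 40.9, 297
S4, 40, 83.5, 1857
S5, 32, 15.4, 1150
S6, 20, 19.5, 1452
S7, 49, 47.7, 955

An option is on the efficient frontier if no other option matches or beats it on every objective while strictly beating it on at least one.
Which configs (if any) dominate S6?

S5

S5: storage 32≥20, write latency 15.4≤19.5, cost 1150≤1452 — dominates S6.
Others (S1, S2, S3, S4, S7) are each worse than S6 on at least one objective.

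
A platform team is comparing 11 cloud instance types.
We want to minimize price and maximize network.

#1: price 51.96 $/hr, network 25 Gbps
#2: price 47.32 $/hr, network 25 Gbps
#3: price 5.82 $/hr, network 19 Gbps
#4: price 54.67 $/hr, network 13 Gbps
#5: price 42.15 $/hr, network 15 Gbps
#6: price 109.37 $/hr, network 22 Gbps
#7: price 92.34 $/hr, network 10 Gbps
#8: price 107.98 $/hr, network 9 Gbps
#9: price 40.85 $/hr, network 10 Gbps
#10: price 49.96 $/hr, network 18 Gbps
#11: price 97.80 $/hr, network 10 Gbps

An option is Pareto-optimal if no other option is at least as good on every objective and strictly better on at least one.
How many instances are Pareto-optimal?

#1: dominated by #2 (price 47.32≤51.96, network 25≥25).
#2: not dominated.
#3: not dominated (best price).
#4: dominated by #1 (price 51.96≤54.67, network 25≥13).
#5: dominated by #3 (price 5.82≤42.15, network 19≥15).
#6: dominated by #1 (price 51.96≤109.37, network 25≥22).
#7: dominated by #1 (price 51.96≤92.34, network 25≥10).
#8: dominated by #1 (price 51.96≤107.98, network 25≥9).
#9: dominated by #3 (price 5.82≤40.85, network 19≥10).
#10: dominated by #2 (price 47.32≤49.96, network 25≥18).
#11: dominated by #1 (price 51.96≤97.80, network 25≥10).
Pareto-optimal: #2, #3 → 2.

2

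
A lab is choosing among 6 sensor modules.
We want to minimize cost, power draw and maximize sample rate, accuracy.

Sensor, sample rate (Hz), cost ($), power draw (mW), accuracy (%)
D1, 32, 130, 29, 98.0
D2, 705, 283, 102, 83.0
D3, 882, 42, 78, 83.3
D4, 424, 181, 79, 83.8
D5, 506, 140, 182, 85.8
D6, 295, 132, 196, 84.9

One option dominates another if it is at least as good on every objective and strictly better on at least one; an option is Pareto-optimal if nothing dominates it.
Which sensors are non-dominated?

D1, D3, D4, D5, D6

D1: not dominated (best power draw).
D2: dominated by D3 (sample rate 882≥705, cost 42≤283, power draw 78≤102, accuracy 83.3≥83.0).
D3: not dominated (best sample rate).
D4: not dominated.
D5: not dominated.
D6: not dominated.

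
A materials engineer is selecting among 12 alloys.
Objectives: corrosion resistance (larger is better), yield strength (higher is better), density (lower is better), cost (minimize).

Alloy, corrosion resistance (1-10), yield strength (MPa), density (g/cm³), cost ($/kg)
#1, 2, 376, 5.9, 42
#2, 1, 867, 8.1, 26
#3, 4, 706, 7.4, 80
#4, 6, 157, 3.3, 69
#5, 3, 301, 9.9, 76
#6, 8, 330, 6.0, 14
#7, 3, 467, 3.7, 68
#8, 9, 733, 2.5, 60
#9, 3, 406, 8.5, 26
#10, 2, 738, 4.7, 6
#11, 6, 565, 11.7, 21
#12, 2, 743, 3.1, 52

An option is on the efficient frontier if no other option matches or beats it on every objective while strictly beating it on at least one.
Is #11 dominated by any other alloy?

No

#1: worse on corrosion resistance (2 vs 6).
#2: worse on corrosion resistance (1 vs 6).
#3: worse on corrosion resistance (4 vs 6).
#4: worse on yield strength (157 vs 565).
#5: worse on corrosion resistance (3 vs 6).
#6: worse on yield strength (330 vs 565).
#7: worse on corrosion resistance (3 vs 6).
#8: worse on cost (60 vs 21).
#9: worse on corrosion resistance (3 vs 6).
#10: worse on corrosion resistance (2 vs 6).
#12: worse on corrosion resistance (2 vs 6).
No option is at least as good as #11 on every objective and strictly better on one.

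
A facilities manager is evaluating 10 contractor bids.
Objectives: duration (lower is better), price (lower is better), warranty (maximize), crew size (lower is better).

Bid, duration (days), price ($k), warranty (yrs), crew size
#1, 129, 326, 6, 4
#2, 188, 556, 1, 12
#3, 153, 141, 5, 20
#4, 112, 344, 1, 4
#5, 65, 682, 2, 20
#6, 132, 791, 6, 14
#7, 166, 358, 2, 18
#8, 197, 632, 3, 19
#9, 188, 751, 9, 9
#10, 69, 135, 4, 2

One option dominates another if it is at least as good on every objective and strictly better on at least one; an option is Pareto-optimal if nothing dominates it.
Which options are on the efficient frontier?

#1, #3, #5, #9, #10

#1: not dominated.
#2: dominated by #1 (duration 129≤188, price 326≤556, warranty 6≥1, crew size 4≤12).
#3: not dominated.
#4: dominated by #10 (duration 69≤112, price 135≤344, warranty 4≥1, crew size 2≤4).
#5: not dominated (best duration).
#6: dominated by #1 (duration 129≤132, price 326≤791, warranty 6≥6, crew size 4≤14).
#7: dominated by #1 (duration 129≤166, price 326≤358, warranty 6≥2, crew size 4≤18).
#8: dominated by #1 (duration 129≤197, price 326≤632, warranty 6≥3, crew size 4≤19).
#9: not dominated (best warranty).
#10: not dominated (best price).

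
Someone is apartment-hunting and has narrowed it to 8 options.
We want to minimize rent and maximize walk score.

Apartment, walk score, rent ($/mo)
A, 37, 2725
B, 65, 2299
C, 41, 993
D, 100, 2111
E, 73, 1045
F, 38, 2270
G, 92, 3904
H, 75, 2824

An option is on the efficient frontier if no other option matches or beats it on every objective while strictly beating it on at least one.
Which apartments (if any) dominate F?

C, D, E

C: walk score 41≥38, rent 993≤2270 — dominates F.
D: walk score 100≥38, rent 2111≤2270 — dominates F.
E: walk score 73≥38, rent 1045≤2270 — dominates F.
Others (A, B, G, H) are each worse than F on at least one objective.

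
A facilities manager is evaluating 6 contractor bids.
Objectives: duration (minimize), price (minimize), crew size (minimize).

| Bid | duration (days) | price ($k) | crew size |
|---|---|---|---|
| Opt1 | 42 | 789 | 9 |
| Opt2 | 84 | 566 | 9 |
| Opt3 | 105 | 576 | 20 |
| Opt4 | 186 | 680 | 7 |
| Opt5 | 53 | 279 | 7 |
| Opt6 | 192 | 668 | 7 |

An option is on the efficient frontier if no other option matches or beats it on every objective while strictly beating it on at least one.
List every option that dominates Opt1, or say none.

Opt2: worse on duration (84 vs 42).
Opt3: worse on duration (105 vs 42).
Opt4: worse on duration (186 vs 42).
Opt5: worse on duration (53 vs 42).
Opt6: worse on duration (192 vs 42).
No option dominates Opt1.

none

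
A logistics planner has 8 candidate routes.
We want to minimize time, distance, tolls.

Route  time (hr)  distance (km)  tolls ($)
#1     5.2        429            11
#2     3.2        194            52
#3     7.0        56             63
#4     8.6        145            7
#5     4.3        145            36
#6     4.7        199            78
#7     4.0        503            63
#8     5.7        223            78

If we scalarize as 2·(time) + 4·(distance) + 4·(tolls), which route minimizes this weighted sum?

#3

#1: 2·5.2 + 4·429 + 4·11 = 1770.4
#2: 2·3.2 + 4·194 + 4·52 = 990.4
#3: 2·7.0 + 4·56 + 4·63 = 490.0
#4: 2·8.6 + 4·145 + 4·7 = 625.2
#5: 2·4.3 + 4·145 + 4·36 = 732.6
#6: 2·4.7 + 4·199 + 4·78 = 1117.4
#7: 2·4.0 + 4·503 + 4·63 = 2272.0
#8: 2·5.7 + 4·223 + 4·78 = 1215.4
Lowest: #3 at 490.0.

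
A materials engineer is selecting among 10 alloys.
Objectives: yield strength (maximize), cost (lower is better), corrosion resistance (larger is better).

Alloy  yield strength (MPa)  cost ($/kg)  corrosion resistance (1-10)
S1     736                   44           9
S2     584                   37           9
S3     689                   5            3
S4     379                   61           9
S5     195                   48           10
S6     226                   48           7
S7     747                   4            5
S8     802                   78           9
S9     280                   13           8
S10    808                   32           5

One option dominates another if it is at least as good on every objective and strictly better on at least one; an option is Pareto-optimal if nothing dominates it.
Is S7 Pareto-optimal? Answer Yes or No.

Yes

S1: worse on yield strength (736 vs 747).
S2: worse on yield strength (584 vs 747).
S3: worse on yield strength (689 vs 747).
S4: worse on yield strength (379 vs 747).
S5: worse on yield strength (195 vs 747).
S6: worse on yield strength (226 vs 747).
S8: worse on cost (78 vs 4).
S9: worse on yield strength (280 vs 747).
S10: worse on cost (32 vs 4).
No option is at least as good as S7 on every objective and strictly better on one.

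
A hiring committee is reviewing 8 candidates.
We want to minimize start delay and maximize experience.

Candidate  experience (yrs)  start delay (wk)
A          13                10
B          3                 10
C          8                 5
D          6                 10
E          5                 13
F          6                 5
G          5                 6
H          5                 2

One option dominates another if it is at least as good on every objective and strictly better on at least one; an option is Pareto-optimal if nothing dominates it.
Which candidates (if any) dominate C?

A: worse on start delay (10 vs 5).
B: worse on experience (3 vs 8).
D: worse on experience (6 vs 8).
E: worse on experience (5 vs 8).
F: worse on experience (6 vs 8).
G: worse on experience (5 vs 8).
H: worse on experience (5 vs 8).
No option dominates C.

none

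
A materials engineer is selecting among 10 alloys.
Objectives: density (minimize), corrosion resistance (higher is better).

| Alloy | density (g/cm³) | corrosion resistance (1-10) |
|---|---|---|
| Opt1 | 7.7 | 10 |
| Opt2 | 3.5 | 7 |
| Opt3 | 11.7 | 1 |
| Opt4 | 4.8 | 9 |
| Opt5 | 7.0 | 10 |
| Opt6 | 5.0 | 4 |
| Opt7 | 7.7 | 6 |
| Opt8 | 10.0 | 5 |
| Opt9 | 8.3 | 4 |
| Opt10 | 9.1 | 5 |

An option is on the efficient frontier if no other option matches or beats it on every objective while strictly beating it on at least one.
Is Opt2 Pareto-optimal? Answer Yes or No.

Opt1: worse on density (7.7 vs 3.5).
Opt3: worse on density (11.7 vs 3.5).
Opt4: worse on density (4.8 vs 3.5).
Opt5: worse on density (7.0 vs 3.5).
Opt6: worse on density (5.0 vs 3.5).
Opt7: worse on density (7.7 vs 3.5).
Opt8: worse on density (10.0 vs 3.5).
Opt9: worse on density (8.3 vs 3.5).
Opt10: worse on density (9.1 vs 3.5).
No option is at least as good as Opt2 on every objective and strictly better on one.

Yes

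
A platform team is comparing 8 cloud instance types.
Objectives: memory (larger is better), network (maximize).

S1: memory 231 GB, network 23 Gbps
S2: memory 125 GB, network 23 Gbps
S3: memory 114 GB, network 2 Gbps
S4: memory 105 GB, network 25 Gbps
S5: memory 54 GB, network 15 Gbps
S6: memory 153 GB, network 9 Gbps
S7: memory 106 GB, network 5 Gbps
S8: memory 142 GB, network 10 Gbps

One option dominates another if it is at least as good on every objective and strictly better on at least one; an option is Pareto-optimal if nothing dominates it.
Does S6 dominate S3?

S6 vs S3: memory 153≥114, network 9≥2 — S6 is at least as good on every objective with at least one strict improvement.

Yes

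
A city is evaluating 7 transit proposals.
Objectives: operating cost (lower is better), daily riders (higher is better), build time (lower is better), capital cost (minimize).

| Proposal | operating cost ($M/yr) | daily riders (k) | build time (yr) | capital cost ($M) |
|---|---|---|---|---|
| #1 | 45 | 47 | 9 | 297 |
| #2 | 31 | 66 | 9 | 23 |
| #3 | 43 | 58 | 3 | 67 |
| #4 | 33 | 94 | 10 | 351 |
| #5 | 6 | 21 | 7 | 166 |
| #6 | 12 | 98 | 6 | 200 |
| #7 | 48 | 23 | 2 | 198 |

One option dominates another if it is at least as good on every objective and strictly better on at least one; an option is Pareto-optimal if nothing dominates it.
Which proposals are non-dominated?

#1: dominated by #2 (operating cost 31≤45, daily riders 66≥47, build time 9≤9, capital cost 23≤297).
#2: not dominated (best capital cost).
#3: not dominated.
#4: dominated by #6 (operating cost 12≤33, daily riders 98≥94, build time 6≤10, capital cost 200≤351).
#5: not dominated (best operating cost).
#6: not dominated (best daily riders).
#7: not dominated (best build time).

#2, #3, #5, #6, #7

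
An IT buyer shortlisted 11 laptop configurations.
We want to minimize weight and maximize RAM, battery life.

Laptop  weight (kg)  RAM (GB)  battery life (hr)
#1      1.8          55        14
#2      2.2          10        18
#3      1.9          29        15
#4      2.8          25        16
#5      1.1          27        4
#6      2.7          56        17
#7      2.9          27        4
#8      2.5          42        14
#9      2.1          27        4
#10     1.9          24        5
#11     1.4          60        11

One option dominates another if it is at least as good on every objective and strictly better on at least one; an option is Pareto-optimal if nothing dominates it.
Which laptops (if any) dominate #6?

#1: worse on RAM (55 vs 56).
#2: worse on RAM (10 vs 56).
#3: worse on RAM (29 vs 56).
#4: worse on weight (2.8 vs 2.7).
#5: worse on RAM (27 vs 56).
#7: worse on weight (2.9 vs 2.7).
#8: worse on RAM (42 vs 56).
#9: worse on RAM (27 vs 56).
#10: worse on RAM (24 vs 56).
#11: worse on battery life (11 vs 17).
No option dominates #6.

none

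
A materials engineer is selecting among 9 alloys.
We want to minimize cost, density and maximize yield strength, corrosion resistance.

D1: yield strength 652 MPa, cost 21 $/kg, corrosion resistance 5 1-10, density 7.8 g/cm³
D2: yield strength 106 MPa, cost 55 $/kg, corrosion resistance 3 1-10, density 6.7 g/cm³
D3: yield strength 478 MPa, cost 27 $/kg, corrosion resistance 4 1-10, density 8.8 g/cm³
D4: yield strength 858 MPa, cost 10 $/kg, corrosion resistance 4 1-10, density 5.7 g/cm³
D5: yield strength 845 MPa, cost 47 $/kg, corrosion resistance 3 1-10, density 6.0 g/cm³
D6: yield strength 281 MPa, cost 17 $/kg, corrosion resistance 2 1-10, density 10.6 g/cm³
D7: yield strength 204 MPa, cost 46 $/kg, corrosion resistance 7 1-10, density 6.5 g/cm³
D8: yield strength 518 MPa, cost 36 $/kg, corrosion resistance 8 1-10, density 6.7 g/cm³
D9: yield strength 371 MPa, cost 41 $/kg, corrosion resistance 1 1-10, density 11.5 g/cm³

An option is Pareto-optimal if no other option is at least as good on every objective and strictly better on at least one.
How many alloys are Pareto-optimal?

4

D1: not dominated.
D2: dominated by D4 (yield strength 858≥106, cost 10≤55, corrosion resistance 4≥3, density 5.7≤6.7).
D3: dominated by D1 (yield strength 652≥478, cost 21≤27, corrosion resistance 5≥4, density 7.8≤8.8).
D4: not dominated (best yield strength).
D5: dominated by D4 (yield strength 858≥845, cost 10≤47, corrosion resistance 4≥3, density 5.7≤6.0).
D6: dominated by D4 (yield strength 858≥281, cost 10≤17, corrosion resistance 4≥2, density 5.7≤10.6).
D7: not dominated.
D8: not dominated (best corrosion resistance).
D9: dominated by D1 (yield strength 652≥371, cost 21≤41, corrosion resistance 5≥1, density 7.8≤11.5).
Pareto-optimal: D1, D4, D7, D8 → 4.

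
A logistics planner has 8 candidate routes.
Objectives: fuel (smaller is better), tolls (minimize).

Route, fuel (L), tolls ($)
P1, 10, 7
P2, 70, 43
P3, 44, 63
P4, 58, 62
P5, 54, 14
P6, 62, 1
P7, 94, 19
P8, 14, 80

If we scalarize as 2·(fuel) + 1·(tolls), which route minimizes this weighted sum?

P1

P1: 2·10 + 1·7 = 27
P2: 2·70 + 1·43 = 183
P3: 2·44 + 1·63 = 151
P4: 2·58 + 1·62 = 178
P5: 2·54 + 1·14 = 122
P6: 2·62 + 1·1 = 125
P7: 2·94 + 1·19 = 207
P8: 2·14 + 1·80 = 108
Lowest: P1 at 27.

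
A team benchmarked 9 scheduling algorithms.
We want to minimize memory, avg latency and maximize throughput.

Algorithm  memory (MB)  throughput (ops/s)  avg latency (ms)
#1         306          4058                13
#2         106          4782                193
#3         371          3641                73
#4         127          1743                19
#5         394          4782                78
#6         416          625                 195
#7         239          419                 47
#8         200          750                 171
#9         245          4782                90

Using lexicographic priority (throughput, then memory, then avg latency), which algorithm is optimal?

#2

First maximize throughput: best is 4782, kept {#2, #5, #9}.
Then minimize memory: best is 106, kept {#2}.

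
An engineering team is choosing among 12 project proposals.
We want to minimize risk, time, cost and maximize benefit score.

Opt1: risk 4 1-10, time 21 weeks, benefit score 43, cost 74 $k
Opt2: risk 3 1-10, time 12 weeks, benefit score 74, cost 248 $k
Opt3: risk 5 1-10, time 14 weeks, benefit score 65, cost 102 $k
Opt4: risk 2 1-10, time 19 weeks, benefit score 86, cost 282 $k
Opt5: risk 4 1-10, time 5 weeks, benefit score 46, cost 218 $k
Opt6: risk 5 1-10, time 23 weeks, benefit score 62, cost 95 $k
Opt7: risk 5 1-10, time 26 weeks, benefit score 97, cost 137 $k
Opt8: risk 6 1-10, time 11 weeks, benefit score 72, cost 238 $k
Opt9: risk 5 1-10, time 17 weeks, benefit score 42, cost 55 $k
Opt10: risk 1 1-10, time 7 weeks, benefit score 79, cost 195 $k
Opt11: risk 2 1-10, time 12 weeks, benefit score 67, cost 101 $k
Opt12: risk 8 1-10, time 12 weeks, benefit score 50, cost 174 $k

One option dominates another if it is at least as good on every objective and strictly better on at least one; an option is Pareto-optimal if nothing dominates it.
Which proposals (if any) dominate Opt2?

Opt10: risk 1≤3, time 7≤12, benefit score 79≥74, cost 195≤248 — dominates Opt2.
Others (Opt1, Opt3, Opt4, Opt5, Opt6, Opt7, Opt8, Opt9, Opt11, Opt12) are each worse than Opt2 on at least one objective.

Opt10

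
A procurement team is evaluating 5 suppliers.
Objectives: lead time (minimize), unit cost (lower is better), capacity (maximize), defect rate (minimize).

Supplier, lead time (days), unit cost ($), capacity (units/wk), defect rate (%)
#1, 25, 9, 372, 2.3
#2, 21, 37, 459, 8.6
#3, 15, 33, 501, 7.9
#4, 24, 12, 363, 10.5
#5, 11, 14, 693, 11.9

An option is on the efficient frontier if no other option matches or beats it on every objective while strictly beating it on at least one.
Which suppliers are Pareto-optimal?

#1: not dominated (best unit cost).
#2: dominated by #3 (lead time 15≤21, unit cost 33≤37, capacity 501≥459, defect rate 7.9≤8.6).
#3: not dominated.
#4: not dominated.
#5: not dominated (best lead time).

#1, #3, #4, #5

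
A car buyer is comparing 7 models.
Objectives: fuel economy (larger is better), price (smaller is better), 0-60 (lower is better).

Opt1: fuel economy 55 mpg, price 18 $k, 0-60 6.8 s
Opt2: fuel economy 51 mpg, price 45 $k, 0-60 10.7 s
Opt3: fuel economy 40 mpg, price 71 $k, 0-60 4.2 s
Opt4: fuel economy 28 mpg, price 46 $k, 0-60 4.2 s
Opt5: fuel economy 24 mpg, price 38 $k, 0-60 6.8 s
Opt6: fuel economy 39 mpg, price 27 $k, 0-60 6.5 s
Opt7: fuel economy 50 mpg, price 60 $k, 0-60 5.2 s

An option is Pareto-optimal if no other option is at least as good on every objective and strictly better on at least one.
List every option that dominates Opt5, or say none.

Opt1, Opt6

Opt1: fuel economy 55≥24, price 18≤38, 0-60 6.8≤6.8 — dominates Opt5.
Opt6: fuel economy 39≥24, price 27≤38, 0-60 6.5≤6.8 — dominates Opt5.
Others (Opt2, Opt3, Opt4, Opt7) are each worse than Opt5 on at least one objective.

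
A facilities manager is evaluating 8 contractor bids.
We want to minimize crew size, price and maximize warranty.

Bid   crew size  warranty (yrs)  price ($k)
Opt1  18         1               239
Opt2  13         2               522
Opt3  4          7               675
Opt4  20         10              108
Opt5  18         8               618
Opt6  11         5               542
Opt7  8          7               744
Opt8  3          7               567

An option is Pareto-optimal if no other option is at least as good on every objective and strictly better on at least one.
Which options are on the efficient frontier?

Opt1, Opt2, Opt4, Opt5, Opt6, Opt8

Opt1: not dominated.
Opt2: not dominated.
Opt3: dominated by Opt8 (crew size 3≤4, warranty 7≥7, price 567≤675).
Opt4: not dominated (best warranty).
Opt5: not dominated.
Opt6: not dominated.
Opt7: dominated by Opt3 (crew size 4≤8, warranty 7≥7, price 675≤744).
Opt8: not dominated (best crew size).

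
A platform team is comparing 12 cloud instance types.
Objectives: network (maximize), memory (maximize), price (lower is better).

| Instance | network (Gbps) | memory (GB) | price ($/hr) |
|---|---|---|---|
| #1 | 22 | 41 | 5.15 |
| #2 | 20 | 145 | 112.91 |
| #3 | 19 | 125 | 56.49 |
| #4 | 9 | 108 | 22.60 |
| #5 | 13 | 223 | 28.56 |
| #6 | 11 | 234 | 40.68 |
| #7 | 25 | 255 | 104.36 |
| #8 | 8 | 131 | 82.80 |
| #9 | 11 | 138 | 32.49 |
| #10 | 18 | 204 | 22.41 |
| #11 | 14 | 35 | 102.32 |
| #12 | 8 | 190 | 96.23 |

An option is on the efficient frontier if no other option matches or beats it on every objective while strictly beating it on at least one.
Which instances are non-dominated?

#1: not dominated (best price).
#2: dominated by #7 (network 25≥20, memory 255≥145, price 104.36≤112.91).
#3: not dominated.
#4: dominated by #10 (network 18≥9, memory 204≥108, price 22.41≤22.60).
#5: not dominated.
#6: not dominated.
#7: not dominated (best network).
#8: dominated by #5 (network 13≥8, memory 223≥131, price 28.56≤82.80).
#9: dominated by #5 (network 13≥11, memory 223≥138, price 28.56≤32.49).
#10: not dominated.
#11: dominated by #1 (network 22≥14, memory 41≥35, price 5.15≤102.32).
#12: dominated by #5 (network 13≥8, memory 223≥190, price 28.56≤96.23).

#1, #3, #5, #6, #7, #10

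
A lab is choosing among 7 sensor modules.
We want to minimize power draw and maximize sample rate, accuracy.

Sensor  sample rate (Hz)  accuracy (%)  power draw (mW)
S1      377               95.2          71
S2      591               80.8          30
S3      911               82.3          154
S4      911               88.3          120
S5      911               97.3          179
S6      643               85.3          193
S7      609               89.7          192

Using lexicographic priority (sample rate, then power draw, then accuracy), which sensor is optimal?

S4

First maximize sample rate: best is 911, kept {S3, S4, S5}.
Then minimize power draw: best is 120, kept {S4}.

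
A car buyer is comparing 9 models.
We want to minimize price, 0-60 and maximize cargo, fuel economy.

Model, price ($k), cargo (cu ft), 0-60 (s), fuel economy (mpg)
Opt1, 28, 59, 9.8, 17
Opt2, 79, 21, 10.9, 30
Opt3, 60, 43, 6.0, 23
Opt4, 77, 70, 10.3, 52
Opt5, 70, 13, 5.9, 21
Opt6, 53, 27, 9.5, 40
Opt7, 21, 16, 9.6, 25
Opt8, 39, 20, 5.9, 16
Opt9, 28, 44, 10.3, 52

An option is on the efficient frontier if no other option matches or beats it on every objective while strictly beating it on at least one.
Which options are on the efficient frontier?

Opt1: not dominated.
Opt2: dominated by Opt4 (price 77≤79, cargo 70≥21, 0-60 10.3≤10.9, fuel economy 52≥30).
Opt3: not dominated.
Opt4: not dominated (best cargo).
Opt5: not dominated.
Opt6: not dominated.
Opt7: not dominated (best price).
Opt8: not dominated.
Opt9: not dominated.

Opt1, Opt3, Opt4, Opt5, Opt6, Opt7, Opt8, Opt9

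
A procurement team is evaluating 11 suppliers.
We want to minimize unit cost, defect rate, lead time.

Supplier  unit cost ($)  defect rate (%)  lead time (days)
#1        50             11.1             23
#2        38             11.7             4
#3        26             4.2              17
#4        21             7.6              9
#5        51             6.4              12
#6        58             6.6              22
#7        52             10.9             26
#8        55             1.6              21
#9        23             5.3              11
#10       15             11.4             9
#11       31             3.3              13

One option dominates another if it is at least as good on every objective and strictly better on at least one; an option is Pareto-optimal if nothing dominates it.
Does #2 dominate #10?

No

#2 vs #10: #2 is worse on unit cost (38 vs 15), so it does not dominate #10.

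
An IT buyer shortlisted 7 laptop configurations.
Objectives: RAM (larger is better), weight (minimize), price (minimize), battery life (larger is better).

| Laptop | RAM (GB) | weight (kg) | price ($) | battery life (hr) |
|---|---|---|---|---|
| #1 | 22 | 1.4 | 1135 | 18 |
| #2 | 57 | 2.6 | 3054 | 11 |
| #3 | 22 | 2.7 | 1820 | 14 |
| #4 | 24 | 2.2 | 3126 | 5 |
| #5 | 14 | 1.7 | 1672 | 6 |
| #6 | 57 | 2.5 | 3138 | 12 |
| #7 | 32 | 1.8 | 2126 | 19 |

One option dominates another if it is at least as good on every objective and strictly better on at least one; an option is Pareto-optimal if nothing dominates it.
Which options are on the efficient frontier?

#1, #2, #6, #7

#1: not dominated (best weight).
#2: not dominated.
#3: dominated by #1 (RAM 22≥22, weight 1.4≤2.7, price 1135≤1820, battery life 18≥14).
#4: dominated by #7 (RAM 32≥24, weight 1.8≤2.2, price 2126≤3126, battery life 19≥5).
#5: dominated by #1 (RAM 22≥14, weight 1.4≤1.7, price 1135≤1672, battery life 18≥6).
#6: not dominated.
#7: not dominated (best battery life).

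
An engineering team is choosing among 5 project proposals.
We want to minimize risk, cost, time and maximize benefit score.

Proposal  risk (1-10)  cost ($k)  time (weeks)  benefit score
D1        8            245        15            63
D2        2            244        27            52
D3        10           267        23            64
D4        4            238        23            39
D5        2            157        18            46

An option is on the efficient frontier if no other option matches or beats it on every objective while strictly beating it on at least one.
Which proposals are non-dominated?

D1: not dominated (best time).
D2: not dominated.
D3: not dominated (best benefit score).
D4: dominated by D5 (risk 2≤4, cost 157≤238, time 18≤23, benefit score 46≥39).
D5: not dominated (best cost).

D1, D2, D3, D5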